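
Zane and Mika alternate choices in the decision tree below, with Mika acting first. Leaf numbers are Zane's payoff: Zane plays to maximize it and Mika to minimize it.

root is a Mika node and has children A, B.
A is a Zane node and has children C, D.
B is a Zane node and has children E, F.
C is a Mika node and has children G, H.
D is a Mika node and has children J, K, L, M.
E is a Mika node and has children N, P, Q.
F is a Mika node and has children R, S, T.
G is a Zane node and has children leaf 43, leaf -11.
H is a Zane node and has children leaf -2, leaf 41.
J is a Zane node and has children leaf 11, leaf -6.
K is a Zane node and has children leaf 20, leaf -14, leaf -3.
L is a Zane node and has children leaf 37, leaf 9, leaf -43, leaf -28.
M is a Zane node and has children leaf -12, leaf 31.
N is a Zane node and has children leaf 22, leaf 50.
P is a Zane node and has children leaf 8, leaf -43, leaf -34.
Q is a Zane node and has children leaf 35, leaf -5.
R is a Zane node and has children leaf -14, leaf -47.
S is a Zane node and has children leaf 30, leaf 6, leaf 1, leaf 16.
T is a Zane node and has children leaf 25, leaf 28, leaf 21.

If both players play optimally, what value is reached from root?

8

G (Zane): max(43, -11) = 43
H (Zane): max(-2, 41) = 41
C (Mika): min(43, 41) = 41
J (Zane): max(11, -6) = 11
K (Zane): max(20, -14, -3) = 20
L (Zane): max(37, 9, -43, -28) = 37
M (Zane): max(-12, 31) = 31
D (Mika): min(11, 20, 37, 31) = 11
A (Zane): max(41, 11) = 41
N (Zane): max(22, 50) = 50
P (Zane): max(8, -43, -34) = 8
Q (Zane): max(35, -5) = 35
E (Mika): min(50, 8, 35) = 8
R (Zane): max(-14, -47) = -14
S (Zane): max(30, 6, 1, 16) = 30
T (Zane): max(25, 28, 21) = 28
F (Mika): min(-14, 30, 28) = -14
B (Zane): max(8, -14) = 8
root (Mika): min(41, 8) = 8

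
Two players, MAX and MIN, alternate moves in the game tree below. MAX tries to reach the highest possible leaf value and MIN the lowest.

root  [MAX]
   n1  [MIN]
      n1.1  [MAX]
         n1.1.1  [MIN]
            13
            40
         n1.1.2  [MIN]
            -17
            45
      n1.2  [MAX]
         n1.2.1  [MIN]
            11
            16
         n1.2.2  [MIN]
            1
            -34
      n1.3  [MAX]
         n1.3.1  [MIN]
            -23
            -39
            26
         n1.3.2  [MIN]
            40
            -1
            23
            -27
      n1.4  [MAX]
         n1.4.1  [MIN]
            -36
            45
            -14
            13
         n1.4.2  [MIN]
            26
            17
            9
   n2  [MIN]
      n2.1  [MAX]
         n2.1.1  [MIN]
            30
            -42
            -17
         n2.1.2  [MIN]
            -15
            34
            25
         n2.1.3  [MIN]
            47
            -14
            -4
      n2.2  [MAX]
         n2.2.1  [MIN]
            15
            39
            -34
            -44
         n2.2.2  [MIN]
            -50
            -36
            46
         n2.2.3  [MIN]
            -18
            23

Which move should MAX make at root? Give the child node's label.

n1.1.1 (MIN): min(13, 40) = 13
n1.1.2 (MIN): min(-17, 45) = -17
n1.1 (MAX): max(13, -17) = 13
n1.2.1 (MIN): min(11, 16) = 11
n1.2.2 (MIN): min(1, -34) = -34
n1.2 (MAX): max(11, -34) = 11
n1.3.1 (MIN): min(-23, -39, 26) = -39
n1.3.2 (MIN): min(40, -1, 23, -27) = -27
n1.3 (MAX): max(-39, -27) = -27
n1.4.1 (MIN): min(-36, 45, -14, 13) = -36
n1.4.2 (MIN): min(26, 17, 9) = 9
n1.4 (MAX): max(-36, 9) = 9
n1 (MIN): min(13, 11, -27, 9) = -27
n2.1.1 (MIN): min(30, -42, -17) = -42
n2.1.2 (MIN): min(-15, 34, 25) = -15
n2.1.3 (MIN): min(47, -14, -4) = -14
n2.1 (MAX): max(-42, -15, -14) = -14
n2.2.1 (MIN): min(15, 39, -34, -44) = -44
n2.2.2 (MIN): min(-50, -36, 46) = -50
n2.2.3 (MIN): min(-18, 23) = -18
n2.2 (MAX): max(-44, -50, -18) = -18
n2 (MIN): min(-14, -18) = -18
root (MAX): max(-27, -18) = -18
MAX at root wants the highest of {n1=-27, n2=-18}, so chooses n2.

n2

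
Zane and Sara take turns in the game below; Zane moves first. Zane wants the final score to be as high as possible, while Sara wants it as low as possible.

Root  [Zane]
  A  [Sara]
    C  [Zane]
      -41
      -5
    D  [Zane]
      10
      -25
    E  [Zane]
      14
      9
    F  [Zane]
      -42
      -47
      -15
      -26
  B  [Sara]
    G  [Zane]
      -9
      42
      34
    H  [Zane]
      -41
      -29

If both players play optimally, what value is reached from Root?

C (Zane): max(-41, -5) = -5
D (Zane): max(10, -25) = 10
E (Zane): max(14, 9) = 14
F (Zane): max(-42, -47, -15, -26) = -15
A (Sara): min(-5, 10, 14, -15) = -15
G (Zane): max(-9, 42, 34) = 42
H (Zane): max(-41, -29) = -29
B (Sara): min(42, -29) = -29
Root (Zane): max(-15, -29) = -15

-15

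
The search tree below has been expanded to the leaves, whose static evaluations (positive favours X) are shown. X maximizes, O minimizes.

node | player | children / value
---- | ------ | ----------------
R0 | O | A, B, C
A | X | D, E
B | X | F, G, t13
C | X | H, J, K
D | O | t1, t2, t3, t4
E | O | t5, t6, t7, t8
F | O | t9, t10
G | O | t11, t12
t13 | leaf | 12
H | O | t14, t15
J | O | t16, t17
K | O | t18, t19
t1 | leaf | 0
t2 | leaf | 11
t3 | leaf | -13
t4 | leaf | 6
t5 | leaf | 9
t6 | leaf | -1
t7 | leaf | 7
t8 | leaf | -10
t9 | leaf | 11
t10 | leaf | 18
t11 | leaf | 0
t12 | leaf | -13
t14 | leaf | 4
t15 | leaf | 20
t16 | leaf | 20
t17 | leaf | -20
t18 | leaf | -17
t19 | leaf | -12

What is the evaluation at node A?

D (O): min(0, 11, -13, 6) = -13
E (O): min(9, -1, 7, -10) = -10
A (X): max(-13, -10) = -10

-10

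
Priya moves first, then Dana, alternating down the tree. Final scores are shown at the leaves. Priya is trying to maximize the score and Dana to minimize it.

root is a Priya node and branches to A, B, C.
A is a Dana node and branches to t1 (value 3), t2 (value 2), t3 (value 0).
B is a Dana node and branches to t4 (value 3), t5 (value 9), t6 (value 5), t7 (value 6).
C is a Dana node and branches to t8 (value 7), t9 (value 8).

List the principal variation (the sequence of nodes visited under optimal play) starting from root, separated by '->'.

root -> C -> t8

A (Dana): min(3, 2, 0) = 0
B (Dana): min(3, 9, 5, 6) = 3
C (Dana): min(7, 8) = 7
root (Priya): max(0, 3, 7) = 7
At root, Priya picks C (highest: 7).
At C, Dana picks t8 (lowest: 7).
Terminal value 7.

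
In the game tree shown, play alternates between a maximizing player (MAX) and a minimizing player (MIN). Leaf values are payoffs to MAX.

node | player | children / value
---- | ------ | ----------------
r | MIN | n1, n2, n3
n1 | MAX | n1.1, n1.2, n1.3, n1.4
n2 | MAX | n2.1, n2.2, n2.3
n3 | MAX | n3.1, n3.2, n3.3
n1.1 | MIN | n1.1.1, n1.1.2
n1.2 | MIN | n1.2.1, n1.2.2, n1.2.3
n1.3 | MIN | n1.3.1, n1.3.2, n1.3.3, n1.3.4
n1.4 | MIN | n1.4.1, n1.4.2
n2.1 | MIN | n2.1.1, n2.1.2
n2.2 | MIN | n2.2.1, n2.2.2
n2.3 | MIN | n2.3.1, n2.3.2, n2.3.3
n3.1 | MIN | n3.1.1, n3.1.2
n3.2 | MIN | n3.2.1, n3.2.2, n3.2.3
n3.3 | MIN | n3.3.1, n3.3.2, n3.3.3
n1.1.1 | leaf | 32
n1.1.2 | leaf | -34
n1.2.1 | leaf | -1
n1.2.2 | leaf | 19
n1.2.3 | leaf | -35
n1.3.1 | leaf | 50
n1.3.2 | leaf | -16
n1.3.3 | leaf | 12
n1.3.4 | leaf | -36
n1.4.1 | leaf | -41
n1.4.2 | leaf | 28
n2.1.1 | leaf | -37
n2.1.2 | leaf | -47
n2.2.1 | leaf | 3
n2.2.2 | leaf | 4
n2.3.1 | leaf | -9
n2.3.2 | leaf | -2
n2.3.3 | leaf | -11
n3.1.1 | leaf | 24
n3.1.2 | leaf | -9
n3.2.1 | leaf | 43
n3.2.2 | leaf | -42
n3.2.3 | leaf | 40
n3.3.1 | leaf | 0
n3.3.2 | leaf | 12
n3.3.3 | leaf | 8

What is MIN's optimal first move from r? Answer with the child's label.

n1.1 (MIN): min(32, -34) = -34
n1.2 (MIN): min(-1, 19, -35) = -35
n1.3 (MIN): min(50, -16, 12, -36) = -36
n1.4 (MIN): min(-41, 28) = -41
n1 (MAX): max(-34, -35, -36, -41) = -34
n2.1 (MIN): min(-37, -47) = -47
n2.2 (MIN): min(3, 4) = 3
n2.3 (MIN): min(-9, -2, -11) = -11
n2 (MAX): max(-47, 3, -11) = 3
n3.1 (MIN): min(24, -9) = -9
n3.2 (MIN): min(43, -42, 40) = -42
n3.3 (MIN): min(0, 12, 8) = 0
n3 (MAX): max(-9, -42, 0) = 0
r (MIN): min(-34, 3, 0) = -34
MIN at r wants the lowest of {n1=-34, n2=3, n3=0}, so chooses n1.

n1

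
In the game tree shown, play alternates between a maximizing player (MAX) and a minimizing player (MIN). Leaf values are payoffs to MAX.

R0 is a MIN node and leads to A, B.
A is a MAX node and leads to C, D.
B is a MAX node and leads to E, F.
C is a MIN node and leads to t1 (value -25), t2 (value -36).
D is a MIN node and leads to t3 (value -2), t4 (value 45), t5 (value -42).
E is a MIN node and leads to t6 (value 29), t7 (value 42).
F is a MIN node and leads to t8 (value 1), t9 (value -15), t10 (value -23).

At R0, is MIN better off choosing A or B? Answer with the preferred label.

C (MIN): min(-25, -36) = -36
D (MIN): min(-2, 45, -42) = -42
A (MAX): max(-36, -42) = -36
E (MIN): min(29, 42) = 29
F (MIN): min(1, -15, -23) = -23
B (MAX): max(29, -23) = 29
MIN prefers the lower value; A=-36, B=29. A is better since -36 < 29.

A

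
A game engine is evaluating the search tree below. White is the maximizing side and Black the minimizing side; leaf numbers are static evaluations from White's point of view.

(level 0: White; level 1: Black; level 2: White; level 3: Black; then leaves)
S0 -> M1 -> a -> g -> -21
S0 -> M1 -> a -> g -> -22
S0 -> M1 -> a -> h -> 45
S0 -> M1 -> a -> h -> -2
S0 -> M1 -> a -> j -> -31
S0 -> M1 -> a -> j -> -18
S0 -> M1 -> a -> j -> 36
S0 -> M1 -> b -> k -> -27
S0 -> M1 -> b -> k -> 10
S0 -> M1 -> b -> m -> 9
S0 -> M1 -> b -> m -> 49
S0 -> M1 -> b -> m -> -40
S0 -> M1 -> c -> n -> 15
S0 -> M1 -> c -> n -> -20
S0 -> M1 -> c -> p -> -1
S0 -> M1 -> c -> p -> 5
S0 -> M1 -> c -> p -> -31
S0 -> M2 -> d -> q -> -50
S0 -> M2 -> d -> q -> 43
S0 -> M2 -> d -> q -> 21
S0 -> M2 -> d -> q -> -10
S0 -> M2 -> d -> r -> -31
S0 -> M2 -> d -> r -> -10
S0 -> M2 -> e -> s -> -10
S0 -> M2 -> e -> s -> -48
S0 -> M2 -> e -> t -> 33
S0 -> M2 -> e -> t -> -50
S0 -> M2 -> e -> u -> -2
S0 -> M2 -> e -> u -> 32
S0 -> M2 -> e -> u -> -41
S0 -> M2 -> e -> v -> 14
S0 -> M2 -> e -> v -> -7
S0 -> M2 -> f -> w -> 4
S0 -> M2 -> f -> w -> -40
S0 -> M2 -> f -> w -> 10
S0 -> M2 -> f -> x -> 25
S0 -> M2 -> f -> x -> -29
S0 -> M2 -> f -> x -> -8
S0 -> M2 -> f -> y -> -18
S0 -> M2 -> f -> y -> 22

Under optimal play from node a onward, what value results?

g (Black): min(-21, -22) = -22
h (Black): min(45, -2) = -2
j (Black): min(-31, -18, 36) = -31
a (White): max(-22, -2, -31) = -2

-2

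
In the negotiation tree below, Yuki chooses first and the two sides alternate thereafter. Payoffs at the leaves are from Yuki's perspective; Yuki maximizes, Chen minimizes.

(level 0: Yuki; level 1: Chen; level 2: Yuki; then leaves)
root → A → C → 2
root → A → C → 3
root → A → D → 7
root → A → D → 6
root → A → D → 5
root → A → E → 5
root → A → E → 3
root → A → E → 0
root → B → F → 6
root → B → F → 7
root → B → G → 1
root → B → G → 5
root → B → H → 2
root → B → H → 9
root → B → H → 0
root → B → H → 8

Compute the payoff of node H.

H (Yuki): max(2, 9, 0, 8) = 9

9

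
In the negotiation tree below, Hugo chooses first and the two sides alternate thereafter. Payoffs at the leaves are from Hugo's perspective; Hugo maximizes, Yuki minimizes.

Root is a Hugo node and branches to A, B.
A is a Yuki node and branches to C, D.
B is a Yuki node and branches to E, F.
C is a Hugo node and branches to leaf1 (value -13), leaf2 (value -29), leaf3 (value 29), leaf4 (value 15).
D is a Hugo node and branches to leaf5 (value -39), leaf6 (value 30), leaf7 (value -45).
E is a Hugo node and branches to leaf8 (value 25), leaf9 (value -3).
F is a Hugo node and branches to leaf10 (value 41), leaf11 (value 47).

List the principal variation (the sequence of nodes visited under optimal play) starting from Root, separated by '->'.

Root -> A -> C -> leaf3

C (Hugo): max(-13, -29, 29, 15) = 29
D (Hugo): max(-39, 30, -45) = 30
A (Yuki): min(29, 30) = 29
E (Hugo): max(25, -3) = 25
F (Hugo): max(41, 47) = 47
B (Yuki): min(25, 47) = 25
Root (Hugo): max(29, 25) = 29
At Root, Hugo picks A (highest: 29).
At A, Yuki picks C (lowest: 29).
At C, Hugo picks leaf3 (highest: 29).
Terminal value 29.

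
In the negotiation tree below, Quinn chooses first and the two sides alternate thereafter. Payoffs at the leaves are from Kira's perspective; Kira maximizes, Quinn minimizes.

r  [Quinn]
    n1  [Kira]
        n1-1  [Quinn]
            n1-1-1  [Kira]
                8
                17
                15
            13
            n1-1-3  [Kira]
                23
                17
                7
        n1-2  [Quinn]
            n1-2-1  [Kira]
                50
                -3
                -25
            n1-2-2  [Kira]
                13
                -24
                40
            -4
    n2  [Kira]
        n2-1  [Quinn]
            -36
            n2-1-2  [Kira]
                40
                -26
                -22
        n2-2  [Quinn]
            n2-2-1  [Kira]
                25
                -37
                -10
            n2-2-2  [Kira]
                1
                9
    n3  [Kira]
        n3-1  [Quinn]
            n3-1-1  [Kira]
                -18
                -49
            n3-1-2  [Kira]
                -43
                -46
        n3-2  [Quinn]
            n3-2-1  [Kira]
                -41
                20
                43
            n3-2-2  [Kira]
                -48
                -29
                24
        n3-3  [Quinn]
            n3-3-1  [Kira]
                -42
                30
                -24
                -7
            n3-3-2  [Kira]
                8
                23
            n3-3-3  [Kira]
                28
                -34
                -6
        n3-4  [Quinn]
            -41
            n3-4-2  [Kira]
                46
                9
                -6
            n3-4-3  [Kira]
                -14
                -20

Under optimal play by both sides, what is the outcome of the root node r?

9

n1-1-1 (Kira): max(8, 17, 15) = 17
n1-1-3 (Kira): max(23, 17, 7) = 23
n1-1 (Quinn): min(17, 13, 23) = 13
n1-2-1 (Kira): max(50, -3, -25) = 50
n1-2-2 (Kira): max(13, -24, 40) = 40
n1-2 (Quinn): min(50, 40, -4) = -4
n1 (Kira): max(13, -4) = 13
n2-1-2 (Kira): max(40, -26, -22) = 40
n2-1 (Quinn): min(-36, 40) = -36
n2-2-1 (Kira): max(25, -37, -10) = 25
n2-2-2 (Kira): max(1, 9) = 9
n2-2 (Quinn): min(25, 9) = 9
n2 (Kira): max(-36, 9) = 9
n3-1-1 (Kira): max(-18, -49) = -18
n3-1-2 (Kira): max(-43, -46) = -43
n3-1 (Quinn): min(-18, -43) = -43
n3-2-1 (Kira): max(-41, 20, 43) = 43
n3-2-2 (Kira): max(-48, -29, 24) = 24
n3-2 (Quinn): min(43, 24) = 24
n3-3-1 (Kira): max(-42, 30, -24, -7) = 30
n3-3-2 (Kira): max(8, 23) = 23
n3-3-3 (Kira): max(28, -34, -6) = 28
n3-3 (Quinn): min(30, 23, 28) = 23
n3-4-2 (Kira): max(46, 9, -6) = 46
n3-4-3 (Kira): max(-14, -20) = -14
n3-4 (Quinn): min(-41, 46, -14) = -41
n3 (Kira): max(-43, 24, 23, -41) = 24
r (Quinn): min(13, 9, 24) = 9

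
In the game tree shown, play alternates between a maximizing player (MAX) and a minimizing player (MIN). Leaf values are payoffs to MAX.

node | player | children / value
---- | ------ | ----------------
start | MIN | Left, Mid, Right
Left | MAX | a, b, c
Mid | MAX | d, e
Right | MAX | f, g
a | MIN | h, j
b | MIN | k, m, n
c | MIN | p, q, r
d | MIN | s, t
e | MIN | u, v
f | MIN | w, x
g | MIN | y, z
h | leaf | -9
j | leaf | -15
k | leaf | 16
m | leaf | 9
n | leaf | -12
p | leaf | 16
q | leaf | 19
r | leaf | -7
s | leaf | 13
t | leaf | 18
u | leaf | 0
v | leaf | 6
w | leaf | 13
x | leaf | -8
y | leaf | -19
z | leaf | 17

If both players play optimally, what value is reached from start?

-8

a (MIN): min(-9, -15) = -15
b (MIN): min(16, 9, -12) = -12
c (MIN): min(16, 19, -7) = -7
Left (MAX): max(-15, -12, -7) = -7
d (MIN): min(13, 18) = 13
e (MIN): min(0, 6) = 0
Mid (MAX): max(13, 0) = 13
f (MIN): min(13, -8) = -8
g (MIN): min(-19, 17) = -19
Right (MAX): max(-8, -19) = -8
start (MIN): min(-7, 13, -8) = -8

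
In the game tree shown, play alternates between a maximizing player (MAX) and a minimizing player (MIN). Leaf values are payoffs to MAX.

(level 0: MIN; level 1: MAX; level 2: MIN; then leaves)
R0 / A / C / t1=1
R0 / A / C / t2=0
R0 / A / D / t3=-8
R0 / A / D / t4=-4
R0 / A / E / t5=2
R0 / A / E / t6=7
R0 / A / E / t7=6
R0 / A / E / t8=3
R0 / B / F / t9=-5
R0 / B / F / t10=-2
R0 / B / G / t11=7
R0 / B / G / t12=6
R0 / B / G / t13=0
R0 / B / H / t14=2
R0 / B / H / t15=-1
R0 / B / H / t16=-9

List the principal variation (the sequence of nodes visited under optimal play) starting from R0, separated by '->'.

C (MIN): min(1, 0) = 0
D (MIN): min(-8, -4) = -8
E (MIN): min(2, 7, 6, 3) = 2
A (MAX): max(0, -8, 2) = 2
F (MIN): min(-5, -2) = -5
G (MIN): min(7, 6, 0) = 0
H (MIN): min(2, -1, -9) = -9
B (MAX): max(-5, 0, -9) = 0
R0 (MIN): min(2, 0) = 0
At R0, MIN picks B (lowest: 0).
At B, MAX picks G (highest: 0).
At G, MIN picks t13 (lowest: 0).
Terminal value 0.

R0 -> B -> G -> t13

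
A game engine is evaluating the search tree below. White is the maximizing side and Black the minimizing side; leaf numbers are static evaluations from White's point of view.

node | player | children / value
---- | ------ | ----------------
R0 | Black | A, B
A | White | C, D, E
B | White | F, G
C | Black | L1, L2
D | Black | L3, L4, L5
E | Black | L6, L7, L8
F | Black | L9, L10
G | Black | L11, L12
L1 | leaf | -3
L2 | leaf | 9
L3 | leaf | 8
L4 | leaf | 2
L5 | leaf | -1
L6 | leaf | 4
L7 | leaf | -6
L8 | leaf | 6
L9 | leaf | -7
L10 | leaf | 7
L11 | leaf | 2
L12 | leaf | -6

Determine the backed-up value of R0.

C (Black): min(-3, 9) = -3
D (Black): min(8, 2, -1) = -1
E (Black): min(4, -6, 6) = -6
A (White): max(-3, -1, -6) = -1
F (Black): min(-7, 7) = -7
G (Black): min(2, -6) = -6
B (White): max(-7, -6) = -6
R0 (Black): min(-1, -6) = -6

-6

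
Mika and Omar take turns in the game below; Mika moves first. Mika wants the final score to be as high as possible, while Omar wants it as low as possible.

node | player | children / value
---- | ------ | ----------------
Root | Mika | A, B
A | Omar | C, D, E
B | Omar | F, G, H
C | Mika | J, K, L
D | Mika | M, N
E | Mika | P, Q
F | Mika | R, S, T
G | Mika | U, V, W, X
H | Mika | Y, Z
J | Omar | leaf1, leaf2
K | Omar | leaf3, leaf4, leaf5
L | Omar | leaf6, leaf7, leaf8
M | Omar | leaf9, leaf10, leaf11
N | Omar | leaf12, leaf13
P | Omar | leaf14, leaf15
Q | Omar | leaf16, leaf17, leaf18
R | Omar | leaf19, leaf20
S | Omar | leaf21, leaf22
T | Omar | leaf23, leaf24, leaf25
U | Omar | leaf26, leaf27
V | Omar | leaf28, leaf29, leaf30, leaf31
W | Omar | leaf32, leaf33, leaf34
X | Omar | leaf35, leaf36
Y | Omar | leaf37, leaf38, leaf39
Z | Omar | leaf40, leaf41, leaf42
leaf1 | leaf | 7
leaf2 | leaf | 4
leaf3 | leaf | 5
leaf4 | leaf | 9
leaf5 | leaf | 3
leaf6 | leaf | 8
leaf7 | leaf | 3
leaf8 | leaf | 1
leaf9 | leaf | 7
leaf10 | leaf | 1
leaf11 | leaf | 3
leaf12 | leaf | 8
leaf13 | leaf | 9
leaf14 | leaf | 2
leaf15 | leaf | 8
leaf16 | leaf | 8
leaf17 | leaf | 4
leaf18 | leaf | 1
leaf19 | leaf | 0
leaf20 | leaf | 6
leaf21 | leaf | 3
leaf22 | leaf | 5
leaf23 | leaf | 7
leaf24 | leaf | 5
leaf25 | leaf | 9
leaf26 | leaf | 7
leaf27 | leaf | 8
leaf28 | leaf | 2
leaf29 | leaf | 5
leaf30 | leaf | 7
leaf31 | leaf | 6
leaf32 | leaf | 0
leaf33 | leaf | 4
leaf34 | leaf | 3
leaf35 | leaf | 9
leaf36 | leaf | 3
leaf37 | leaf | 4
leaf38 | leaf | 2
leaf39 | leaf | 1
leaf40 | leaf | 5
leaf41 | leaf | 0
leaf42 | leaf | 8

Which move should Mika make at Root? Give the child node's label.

J (Omar): min(7, 4) = 4
K (Omar): min(5, 9, 3) = 3
L (Omar): min(8, 3, 1) = 1
C (Mika): max(4, 3, 1) = 4
M (Omar): min(7, 1, 3) = 1
N (Omar): min(8, 9) = 8
D (Mika): max(1, 8) = 8
P (Omar): min(2, 8) = 2
Q (Omar): min(8, 4, 1) = 1
E (Mika): max(2, 1) = 2
A (Omar): min(4, 8, 2) = 2
R (Omar): min(0, 6) = 0
S (Omar): min(3, 5) = 3
T (Omar): min(7, 5, 9) = 5
F (Mika): max(0, 3, 5) = 5
U (Omar): min(7, 8) = 7
V (Omar): min(2, 5, 7, 6) = 2
W (Omar): min(0, 4, 3) = 0
X (Omar): min(9, 3) = 3
G (Mika): max(7, 2, 0, 3) = 7
Y (Omar): min(4, 2, 1) = 1
Z (Omar): min(5, 0, 8) = 0
H (Mika): max(1, 0) = 1
B (Omar): min(5, 7, 1) = 1
Root (Mika): max(2, 1) = 2
Mika at Root wants the highest of {A=2, B=1}, so chooses A.

A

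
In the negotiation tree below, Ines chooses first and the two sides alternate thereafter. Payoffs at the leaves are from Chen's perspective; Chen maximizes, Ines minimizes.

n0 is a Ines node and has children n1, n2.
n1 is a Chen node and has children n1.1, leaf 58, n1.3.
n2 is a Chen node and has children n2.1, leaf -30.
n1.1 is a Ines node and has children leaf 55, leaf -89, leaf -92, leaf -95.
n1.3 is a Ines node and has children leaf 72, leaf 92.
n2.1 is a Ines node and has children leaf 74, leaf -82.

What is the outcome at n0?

-30

n1.1 (Ines): min(55, -89, -92, -95) = -95
n1.3 (Ines): min(72, 92) = 72
n1 (Chen): max(-95, 58, 72) = 72
n2.1 (Ines): min(74, -82) = -82
n2 (Chen): max(-82, -30) = -30
n0 (Ines): min(72, -30) = -30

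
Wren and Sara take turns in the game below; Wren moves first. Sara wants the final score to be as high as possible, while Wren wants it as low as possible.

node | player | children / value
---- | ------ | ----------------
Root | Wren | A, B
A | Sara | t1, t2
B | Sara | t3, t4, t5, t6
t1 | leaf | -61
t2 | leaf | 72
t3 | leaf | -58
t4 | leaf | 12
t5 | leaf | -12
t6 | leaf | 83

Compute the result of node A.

72

A (Sara): max(-61, 72) = 72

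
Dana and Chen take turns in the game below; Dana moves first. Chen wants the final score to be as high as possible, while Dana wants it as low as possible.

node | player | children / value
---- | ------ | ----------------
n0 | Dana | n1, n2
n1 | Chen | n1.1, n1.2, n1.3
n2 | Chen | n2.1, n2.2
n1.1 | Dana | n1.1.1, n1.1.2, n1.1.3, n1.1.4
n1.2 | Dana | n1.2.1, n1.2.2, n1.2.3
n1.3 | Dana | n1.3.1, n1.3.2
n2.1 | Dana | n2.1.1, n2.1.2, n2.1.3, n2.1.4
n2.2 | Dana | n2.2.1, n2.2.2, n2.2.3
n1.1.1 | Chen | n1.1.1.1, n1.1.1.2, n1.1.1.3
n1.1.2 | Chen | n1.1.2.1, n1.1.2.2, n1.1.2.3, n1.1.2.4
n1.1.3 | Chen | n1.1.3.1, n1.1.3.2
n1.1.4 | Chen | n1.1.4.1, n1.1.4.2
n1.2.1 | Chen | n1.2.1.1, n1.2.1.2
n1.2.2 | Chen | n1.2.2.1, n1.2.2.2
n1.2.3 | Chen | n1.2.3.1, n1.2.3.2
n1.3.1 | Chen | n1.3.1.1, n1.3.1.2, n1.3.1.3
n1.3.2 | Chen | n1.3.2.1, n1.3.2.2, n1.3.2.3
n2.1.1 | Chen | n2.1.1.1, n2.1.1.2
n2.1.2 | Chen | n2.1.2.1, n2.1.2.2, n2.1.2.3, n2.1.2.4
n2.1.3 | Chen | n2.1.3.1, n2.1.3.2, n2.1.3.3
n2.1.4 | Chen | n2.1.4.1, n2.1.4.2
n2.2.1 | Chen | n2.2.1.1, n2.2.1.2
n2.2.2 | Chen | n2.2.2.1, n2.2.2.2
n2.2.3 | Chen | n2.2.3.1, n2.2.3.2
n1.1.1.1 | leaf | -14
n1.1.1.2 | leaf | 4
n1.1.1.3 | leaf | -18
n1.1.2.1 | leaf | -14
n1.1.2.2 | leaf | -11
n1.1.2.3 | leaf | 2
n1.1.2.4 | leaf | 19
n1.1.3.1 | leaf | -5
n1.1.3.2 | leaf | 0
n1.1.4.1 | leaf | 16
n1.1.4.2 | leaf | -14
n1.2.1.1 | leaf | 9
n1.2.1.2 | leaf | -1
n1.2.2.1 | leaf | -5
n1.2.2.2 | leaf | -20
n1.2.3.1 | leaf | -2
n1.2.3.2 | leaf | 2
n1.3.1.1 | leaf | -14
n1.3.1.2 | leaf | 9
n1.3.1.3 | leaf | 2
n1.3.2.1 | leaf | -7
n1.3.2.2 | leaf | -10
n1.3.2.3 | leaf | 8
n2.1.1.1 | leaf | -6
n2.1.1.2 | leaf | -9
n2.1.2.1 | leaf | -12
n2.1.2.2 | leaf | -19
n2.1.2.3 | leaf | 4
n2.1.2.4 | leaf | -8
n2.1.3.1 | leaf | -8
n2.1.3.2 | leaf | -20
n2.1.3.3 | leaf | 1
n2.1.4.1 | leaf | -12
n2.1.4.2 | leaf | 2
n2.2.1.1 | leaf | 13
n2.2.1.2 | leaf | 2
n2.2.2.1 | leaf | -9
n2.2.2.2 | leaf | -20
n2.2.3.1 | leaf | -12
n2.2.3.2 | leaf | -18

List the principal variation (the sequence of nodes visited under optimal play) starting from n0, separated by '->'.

n1.1.1 (Chen): max(-14, 4, -18) = 4
n1.1.2 (Chen): max(-14, -11, 2, 19) = 19
n1.1.3 (Chen): max(-5, 0) = 0
n1.1.4 (Chen): max(16, -14) = 16
n1.1 (Dana): min(4, 19, 0, 16) = 0
n1.2.1 (Chen): max(9, -1) = 9
n1.2.2 (Chen): max(-5, -20) = -5
n1.2.3 (Chen): max(-2, 2) = 2
n1.2 (Dana): min(9, -5, 2) = -5
n1.3.1 (Chen): max(-14, 9, 2) = 9
n1.3.2 (Chen): max(-7, -10, 8) = 8
n1.3 (Dana): min(9, 8) = 8
n1 (Chen): max(0, -5, 8) = 8
n2.1.1 (Chen): max(-6, -9) = -6
n2.1.2 (Chen): max(-12, -19, 4, -8) = 4
n2.1.3 (Chen): max(-8, -20, 1) = 1
n2.1.4 (Chen): max(-12, 2) = 2
n2.1 (Dana): min(-6, 4, 1, 2) = -6
n2.2.1 (Chen): max(13, 2) = 13
n2.2.2 (Chen): max(-9, -20) = -9
n2.2.3 (Chen): max(-12, -18) = -12
n2.2 (Dana): min(13, -9, -12) = -12
n2 (Chen): max(-6, -12) = -6
n0 (Dana): min(8, -6) = -6
At n0, Dana picks n2 (lowest: -6).
At n2, Chen picks n2.1 (highest: -6).
At n2.1, Dana picks n2.1.1 (lowest: -6).
At n2.1.1, Chen picks n2.1.1.1 (highest: -6).
Terminal value -6.

n0 -> n2 -> n2.1 -> n2.1.1 -> n2.1.1.1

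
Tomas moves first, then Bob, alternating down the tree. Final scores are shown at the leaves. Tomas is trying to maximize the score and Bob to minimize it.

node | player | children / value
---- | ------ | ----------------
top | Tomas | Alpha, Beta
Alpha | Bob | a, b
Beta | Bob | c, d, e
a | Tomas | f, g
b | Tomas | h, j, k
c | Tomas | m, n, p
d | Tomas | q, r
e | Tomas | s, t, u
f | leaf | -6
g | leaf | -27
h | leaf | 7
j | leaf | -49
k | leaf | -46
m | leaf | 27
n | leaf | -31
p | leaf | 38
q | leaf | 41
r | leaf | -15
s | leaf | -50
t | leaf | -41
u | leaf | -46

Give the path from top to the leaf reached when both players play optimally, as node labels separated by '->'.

top -> Alpha -> a -> f

a (Tomas): max(-6, -27) = -6
b (Tomas): max(7, -49, -46) = 7
Alpha (Bob): min(-6, 7) = -6
c (Tomas): max(27, -31, 38) = 38
d (Tomas): max(41, -15) = 41
e (Tomas): max(-50, -41, -46) = -41
Beta (Bob): min(38, 41, -41) = -41
top (Tomas): max(-6, -41) = -6
At top, Tomas picks Alpha (highest: -6).
At Alpha, Bob picks a (lowest: -6).
At a, Tomas picks f (highest: -6).
Terminal value -6.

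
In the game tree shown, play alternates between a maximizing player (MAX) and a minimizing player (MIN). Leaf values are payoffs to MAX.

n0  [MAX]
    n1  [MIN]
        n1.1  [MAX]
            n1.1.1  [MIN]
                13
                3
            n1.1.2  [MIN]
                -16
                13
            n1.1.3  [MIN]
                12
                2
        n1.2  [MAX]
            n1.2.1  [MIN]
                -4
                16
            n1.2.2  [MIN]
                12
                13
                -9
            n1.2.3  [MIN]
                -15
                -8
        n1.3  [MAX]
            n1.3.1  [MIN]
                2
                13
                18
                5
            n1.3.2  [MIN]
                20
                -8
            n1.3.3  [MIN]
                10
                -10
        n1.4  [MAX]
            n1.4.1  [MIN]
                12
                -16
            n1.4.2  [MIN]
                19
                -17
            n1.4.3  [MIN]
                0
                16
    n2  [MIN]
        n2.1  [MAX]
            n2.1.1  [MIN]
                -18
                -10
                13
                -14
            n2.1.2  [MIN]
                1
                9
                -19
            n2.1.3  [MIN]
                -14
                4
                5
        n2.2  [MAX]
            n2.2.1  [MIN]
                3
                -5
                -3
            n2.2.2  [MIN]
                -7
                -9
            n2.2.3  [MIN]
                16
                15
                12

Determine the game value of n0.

n1.1.1 (MIN): min(13, 3) = 3
n1.1.2 (MIN): min(-16, 13) = -16
n1.1.3 (MIN): min(12, 2) = 2
n1.1 (MAX): max(3, -16, 2) = 3
n1.2.1 (MIN): min(-4, 16) = -4
n1.2.2 (MIN): min(12, 13, -9) = -9
n1.2.3 (MIN): min(-15, -8) = -15
n1.2 (MAX): max(-4, -9, -15) = -4
n1.3.1 (MIN): min(2, 13, 18, 5) = 2
n1.3.2 (MIN): min(20, -8) = -8
n1.3.3 (MIN): min(10, -10) = -10
n1.3 (MAX): max(2, -8, -10) = 2
n1.4.1 (MIN): min(12, -16) = -16
n1.4.2 (MIN): min(19, -17) = -17
n1.4.3 (MIN): min(0, 16) = 0
n1.4 (MAX): max(-16, -17, 0) = 0
n1 (MIN): min(3, -4, 2, 0) = -4
n2.1.1 (MIN): min(-18, -10, 13, -14) = -18
n2.1.2 (MIN): min(1, 9, -19) = -19
n2.1.3 (MIN): min(-14, 4, 5) = -14
n2.1 (MAX): max(-18, -19, -14) = -14
n2.2.1 (MIN): min(3, -5, -3) = -5
n2.2.2 (MIN): min(-7, -9) = -9
n2.2.3 (MIN): min(16, 15, 12) = 12
n2.2 (MAX): max(-5, -9, 12) = 12
n2 (MIN): min(-14, 12) = -14
n0 (MAX): max(-4, -14) = -4

-4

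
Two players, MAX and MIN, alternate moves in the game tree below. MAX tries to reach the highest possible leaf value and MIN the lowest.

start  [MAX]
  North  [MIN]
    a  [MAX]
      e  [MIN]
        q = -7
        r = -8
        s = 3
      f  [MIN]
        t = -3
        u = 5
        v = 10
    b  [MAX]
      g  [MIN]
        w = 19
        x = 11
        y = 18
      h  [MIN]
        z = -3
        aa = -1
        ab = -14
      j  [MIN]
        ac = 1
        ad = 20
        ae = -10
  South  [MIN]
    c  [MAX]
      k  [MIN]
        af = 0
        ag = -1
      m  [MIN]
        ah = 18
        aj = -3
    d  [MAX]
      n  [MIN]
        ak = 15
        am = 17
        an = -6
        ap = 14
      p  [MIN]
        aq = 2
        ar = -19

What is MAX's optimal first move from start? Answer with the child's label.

North

e (MIN): min(-7, -8, 3) = -8
f (MIN): min(-3, 5, 10) = -3
a (MAX): max(-8, -3) = -3
g (MIN): min(19, 11, 18) = 11
h (MIN): min(-3, -1, -14) = -14
j (MIN): min(1, 20, -10) = -10
b (MAX): max(11, -14, -10) = 11
North (MIN): min(-3, 11) = -3
k (MIN): min(0, -1) = -1
m (MIN): min(18, -3) = -3
c (MAX): max(-1, -3) = -1
n (MIN): min(15, 17, -6, 14) = -6
p (MIN): min(2, -19) = -19
d (MAX): max(-6, -19) = -6
South (MIN): min(-1, -6) = -6
start (MAX): max(-3, -6) = -3
MAX at start wants the highest of {North=-3, South=-6}, so chooses North.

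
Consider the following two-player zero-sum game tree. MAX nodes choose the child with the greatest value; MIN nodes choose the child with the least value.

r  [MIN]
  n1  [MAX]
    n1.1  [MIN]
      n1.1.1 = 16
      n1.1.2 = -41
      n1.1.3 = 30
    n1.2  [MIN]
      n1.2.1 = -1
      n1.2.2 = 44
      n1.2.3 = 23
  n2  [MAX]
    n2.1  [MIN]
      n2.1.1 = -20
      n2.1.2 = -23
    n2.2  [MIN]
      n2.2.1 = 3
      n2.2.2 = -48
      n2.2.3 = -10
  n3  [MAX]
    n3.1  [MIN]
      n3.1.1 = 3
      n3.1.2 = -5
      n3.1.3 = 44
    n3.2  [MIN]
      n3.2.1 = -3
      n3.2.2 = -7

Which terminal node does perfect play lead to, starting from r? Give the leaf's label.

n1.1 (MIN): min(16, -41, 30) = -41
n1.2 (MIN): min(-1, 44, 23) = -1
n1 (MAX): max(-41, -1) = -1
n2.1 (MIN): min(-20, -23) = -23
n2.2 (MIN): min(3, -48, -10) = -48
n2 (MAX): max(-23, -48) = -23
n3.1 (MIN): min(3, -5, 44) = -5
n3.2 (MIN): min(-3, -7) = -7
n3 (MAX): max(-5, -7) = -5
r (MIN): min(-1, -23, -5) = -23
At r, MIN picks n2 (lowest: -23).
At n2, MAX picks n2.1 (highest: -23).
At n2.1, MIN picks n2.1.2 (lowest: -23).
Terminal value -23.

n2.1.2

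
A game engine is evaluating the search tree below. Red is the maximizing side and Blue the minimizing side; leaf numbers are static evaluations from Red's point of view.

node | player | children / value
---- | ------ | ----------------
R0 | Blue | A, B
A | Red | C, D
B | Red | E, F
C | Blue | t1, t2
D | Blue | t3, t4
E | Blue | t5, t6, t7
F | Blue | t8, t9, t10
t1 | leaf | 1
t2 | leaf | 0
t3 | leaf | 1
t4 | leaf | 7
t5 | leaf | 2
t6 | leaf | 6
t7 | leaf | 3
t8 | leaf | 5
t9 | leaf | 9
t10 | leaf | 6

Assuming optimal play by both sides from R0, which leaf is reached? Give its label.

t3

C (Blue): min(1, 0) = 0
D (Blue): min(1, 7) = 1
A (Red): max(0, 1) = 1
E (Blue): min(2, 6, 3) = 2
F (Blue): min(5, 9, 6) = 5
B (Red): max(2, 5) = 5
R0 (Blue): min(1, 5) = 1
At R0, Blue picks A (lowest: 1).
At A, Red picks D (highest: 1).
At D, Blue picks t3 (lowest: 1).
Terminal value 1.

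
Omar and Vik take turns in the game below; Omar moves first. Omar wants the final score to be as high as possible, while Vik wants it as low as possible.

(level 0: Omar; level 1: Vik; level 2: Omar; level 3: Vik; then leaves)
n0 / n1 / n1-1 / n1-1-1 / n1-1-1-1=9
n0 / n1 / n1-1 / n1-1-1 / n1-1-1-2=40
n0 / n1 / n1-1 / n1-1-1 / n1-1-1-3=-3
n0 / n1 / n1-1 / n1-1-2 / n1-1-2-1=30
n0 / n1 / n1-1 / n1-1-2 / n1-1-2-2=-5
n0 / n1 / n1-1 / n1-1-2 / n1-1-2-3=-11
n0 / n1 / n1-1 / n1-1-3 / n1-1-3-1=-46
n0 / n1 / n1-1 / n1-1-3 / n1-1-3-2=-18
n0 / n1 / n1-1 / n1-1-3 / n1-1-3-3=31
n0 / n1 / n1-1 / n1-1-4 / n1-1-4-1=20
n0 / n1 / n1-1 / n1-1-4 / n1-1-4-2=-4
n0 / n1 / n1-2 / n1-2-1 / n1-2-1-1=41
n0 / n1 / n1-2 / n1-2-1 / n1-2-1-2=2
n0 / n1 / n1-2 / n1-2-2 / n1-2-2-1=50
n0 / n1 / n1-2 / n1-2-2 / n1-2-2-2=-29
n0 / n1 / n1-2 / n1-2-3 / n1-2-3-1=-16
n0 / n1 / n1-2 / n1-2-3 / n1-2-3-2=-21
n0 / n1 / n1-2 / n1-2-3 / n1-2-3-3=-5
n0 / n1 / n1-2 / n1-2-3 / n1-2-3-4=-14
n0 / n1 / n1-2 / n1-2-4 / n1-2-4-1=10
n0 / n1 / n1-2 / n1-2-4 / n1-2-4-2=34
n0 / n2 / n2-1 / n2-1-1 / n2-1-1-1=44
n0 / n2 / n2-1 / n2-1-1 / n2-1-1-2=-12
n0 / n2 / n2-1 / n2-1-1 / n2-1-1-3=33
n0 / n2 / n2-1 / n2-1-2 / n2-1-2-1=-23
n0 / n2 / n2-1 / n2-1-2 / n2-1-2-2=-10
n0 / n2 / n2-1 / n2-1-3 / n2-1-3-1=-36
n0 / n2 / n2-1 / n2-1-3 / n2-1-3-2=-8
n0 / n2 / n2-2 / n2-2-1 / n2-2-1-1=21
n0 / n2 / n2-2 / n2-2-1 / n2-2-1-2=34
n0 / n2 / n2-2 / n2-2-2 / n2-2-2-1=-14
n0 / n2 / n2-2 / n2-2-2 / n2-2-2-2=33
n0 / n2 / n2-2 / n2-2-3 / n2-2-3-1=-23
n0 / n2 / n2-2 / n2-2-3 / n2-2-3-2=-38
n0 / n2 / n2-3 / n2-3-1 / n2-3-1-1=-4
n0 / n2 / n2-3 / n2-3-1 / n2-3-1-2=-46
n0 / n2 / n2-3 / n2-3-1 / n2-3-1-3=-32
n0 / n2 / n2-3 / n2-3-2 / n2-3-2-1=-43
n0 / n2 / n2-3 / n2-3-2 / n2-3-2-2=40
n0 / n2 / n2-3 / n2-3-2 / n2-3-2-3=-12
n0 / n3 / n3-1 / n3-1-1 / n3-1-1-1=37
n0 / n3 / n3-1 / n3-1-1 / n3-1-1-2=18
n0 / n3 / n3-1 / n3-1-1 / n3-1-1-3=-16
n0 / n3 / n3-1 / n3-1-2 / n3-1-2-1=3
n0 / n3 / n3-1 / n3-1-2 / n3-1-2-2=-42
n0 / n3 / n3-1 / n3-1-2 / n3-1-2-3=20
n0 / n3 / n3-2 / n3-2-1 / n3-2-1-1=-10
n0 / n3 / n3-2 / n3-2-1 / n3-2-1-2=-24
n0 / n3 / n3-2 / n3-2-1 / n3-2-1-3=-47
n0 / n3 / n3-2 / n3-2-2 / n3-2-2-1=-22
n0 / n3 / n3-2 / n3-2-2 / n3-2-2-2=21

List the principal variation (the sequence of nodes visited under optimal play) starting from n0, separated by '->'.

n0 -> n1 -> n1-1 -> n1-1-1 -> n1-1-1-3

n1-1-1 (Vik): min(9, 40, -3) = -3
n1-1-2 (Vik): min(30, -5, -11) = -11
n1-1-3 (Vik): min(-46, -18, 31) = -46
n1-1-4 (Vik): min(20, -4) = -4
n1-1 (Omar): max(-3, -11, -46, -4) = -3
n1-2-1 (Vik): min(41, 2) = 2
n1-2-2 (Vik): min(50, -29) = -29
n1-2-3 (Vik): min(-16, -21, -5, -14) = -21
n1-2-4 (Vik): min(10, 34) = 10
n1-2 (Omar): max(2, -29, -21, 10) = 10
n1 (Vik): min(-3, 10) = -3
n2-1-1 (Vik): min(44, -12, 33) = -12
n2-1-2 (Vik): min(-23, -10) = -23
n2-1-3 (Vik): min(-36, -8) = -36
n2-1 (Omar): max(-12, -23, -36) = -12
n2-2-1 (Vik): min(21, 34) = 21
n2-2-2 (Vik): min(-14, 33) = -14
n2-2-3 (Vik): min(-23, -38) = -38
n2-2 (Omar): max(21, -14, -38) = 21
n2-3-1 (Vik): min(-4, -46, -32) = -46
n2-3-2 (Vik): min(-43, 40, -12) = -43
n2-3 (Omar): max(-46, -43) = -43
n2 (Vik): min(-12, 21, -43) = -43
n3-1-1 (Vik): min(37, 18, -16) = -16
n3-1-2 (Vik): min(3, -42, 20) = -42
n3-1 (Omar): max(-16, -42) = -16
n3-2-1 (Vik): min(-10, -24, -47) = -47
n3-2-2 (Vik): min(-22, 21) = -22
n3-2 (Omar): max(-47, -22) = -22
n3 (Vik): min(-16, -22) = -22
n0 (Omar): max(-3, -43, -22) = -3
At n0, Omar picks n1 (highest: -3).
At n1, Vik picks n1-1 (lowest: -3).
At n1-1, Omar picks n1-1-1 (highest: -3).
At n1-1-1, Vik picks n1-1-1-3 (lowest: -3).
Terminal value -3.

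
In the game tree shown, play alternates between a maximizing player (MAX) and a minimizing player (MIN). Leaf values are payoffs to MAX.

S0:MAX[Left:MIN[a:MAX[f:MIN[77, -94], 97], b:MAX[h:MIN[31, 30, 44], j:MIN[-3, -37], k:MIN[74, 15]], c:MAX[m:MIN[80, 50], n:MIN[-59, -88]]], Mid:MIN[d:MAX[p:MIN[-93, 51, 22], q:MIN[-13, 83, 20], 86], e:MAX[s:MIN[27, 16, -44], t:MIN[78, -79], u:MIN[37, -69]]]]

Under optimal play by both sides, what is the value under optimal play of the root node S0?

f (MIN): min(77, -94) = -94
a (MAX): max(-94, 97) = 97
h (MIN): min(31, 30, 44) = 30
j (MIN): min(-3, -37) = -37
k (MIN): min(74, 15) = 15
b (MAX): max(30, -37, 15) = 30
m (MIN): min(80, 50) = 50
n (MIN): min(-59, -88) = -88
c (MAX): max(50, -88) = 50
Left (MIN): min(97, 30, 50) = 30
p (MIN): min(-93, 51, 22) = -93
q (MIN): min(-13, 83, 20) = -13
d (MAX): max(-93, -13, 86) = 86
s (MIN): min(27, 16, -44) = -44
t (MIN): min(78, -79) = -79
u (MIN): min(37, -69) = -69
e (MAX): max(-44, -79, -69) = -44
Mid (MIN): min(86, -44) = -44
S0 (MAX): max(30, -44) = 30

30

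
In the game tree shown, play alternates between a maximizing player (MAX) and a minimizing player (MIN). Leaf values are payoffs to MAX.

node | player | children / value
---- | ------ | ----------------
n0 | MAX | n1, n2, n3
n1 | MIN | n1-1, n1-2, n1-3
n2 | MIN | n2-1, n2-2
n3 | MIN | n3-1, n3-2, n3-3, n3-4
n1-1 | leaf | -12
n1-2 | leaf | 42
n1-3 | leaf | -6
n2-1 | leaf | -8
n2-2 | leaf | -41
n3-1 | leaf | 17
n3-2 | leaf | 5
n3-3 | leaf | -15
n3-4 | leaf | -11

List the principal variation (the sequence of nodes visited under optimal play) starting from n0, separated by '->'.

n1 (MIN): min(-12, 42, -6) = -12
n2 (MIN): min(-8, -41) = -41
n3 (MIN): min(17, 5, -15, -11) = -15
n0 (MAX): max(-12, -41, -15) = -12
At n0, MAX picks n1 (highest: -12).
At n1, MIN picks n1-1 (lowest: -12).
Terminal value -12.

n0 -> n1 -> n1-1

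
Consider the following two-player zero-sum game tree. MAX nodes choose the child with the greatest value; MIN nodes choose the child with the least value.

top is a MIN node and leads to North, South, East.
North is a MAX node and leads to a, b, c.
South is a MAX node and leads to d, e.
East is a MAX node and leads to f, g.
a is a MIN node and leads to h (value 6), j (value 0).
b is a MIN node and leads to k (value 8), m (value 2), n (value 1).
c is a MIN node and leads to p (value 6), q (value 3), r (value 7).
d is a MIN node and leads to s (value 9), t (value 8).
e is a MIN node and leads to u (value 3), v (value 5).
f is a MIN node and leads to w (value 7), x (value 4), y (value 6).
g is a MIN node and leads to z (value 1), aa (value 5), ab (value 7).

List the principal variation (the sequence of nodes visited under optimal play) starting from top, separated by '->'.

a (MIN): min(6, 0) = 0
b (MIN): min(8, 2, 1) = 1
c (MIN): min(6, 3, 7) = 3
North (MAX): max(0, 1, 3) = 3
d (MIN): min(9, 8) = 8
e (MIN): min(3, 5) = 3
South (MAX): max(8, 3) = 8
f (MIN): min(7, 4, 6) = 4
g (MIN): min(1, 5, 7) = 1
East (MAX): max(4, 1) = 4
top (MIN): min(3, 8, 4) = 3
At top, MIN picks North (lowest: 3).
At North, MAX picks c (highest: 3).
At c, MIN picks q (lowest: 3).
Terminal value 3.

top -> North -> c -> q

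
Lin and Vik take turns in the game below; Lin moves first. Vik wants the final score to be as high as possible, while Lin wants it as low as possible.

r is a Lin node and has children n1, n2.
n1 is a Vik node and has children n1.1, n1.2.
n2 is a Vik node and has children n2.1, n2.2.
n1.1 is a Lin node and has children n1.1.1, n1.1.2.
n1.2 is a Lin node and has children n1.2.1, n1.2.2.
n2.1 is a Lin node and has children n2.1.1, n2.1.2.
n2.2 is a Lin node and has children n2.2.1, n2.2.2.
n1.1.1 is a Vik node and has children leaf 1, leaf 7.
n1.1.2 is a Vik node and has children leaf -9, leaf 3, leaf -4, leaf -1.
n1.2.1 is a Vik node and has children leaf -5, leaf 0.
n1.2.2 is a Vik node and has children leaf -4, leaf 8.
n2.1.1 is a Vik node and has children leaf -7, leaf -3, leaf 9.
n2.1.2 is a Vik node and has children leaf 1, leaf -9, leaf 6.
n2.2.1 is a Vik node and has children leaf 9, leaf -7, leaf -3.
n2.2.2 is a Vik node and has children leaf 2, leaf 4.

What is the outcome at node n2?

n2.1.1 (Vik): max(-7, -3, 9) = 9
n2.1.2 (Vik): max(1, -9, 6) = 6
n2.1 (Lin): min(9, 6) = 6
n2.2.1 (Vik): max(9, -7, -3) = 9
n2.2.2 (Vik): max(2, 4) = 4
n2.2 (Lin): min(9, 4) = 4
n2 (Vik): max(6, 4) = 6

6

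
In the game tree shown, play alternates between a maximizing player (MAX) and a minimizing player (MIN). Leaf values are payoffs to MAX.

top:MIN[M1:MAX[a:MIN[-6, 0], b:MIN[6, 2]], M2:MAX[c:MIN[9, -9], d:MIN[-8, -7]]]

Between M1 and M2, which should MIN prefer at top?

M2

a (MIN): min(-6, 0) = -6
b (MIN): min(6, 2) = 2
M1 (MAX): max(-6, 2) = 2
c (MIN): min(9, -9) = -9
d (MIN): min(-8, -7) = -8
M2 (MAX): max(-9, -8) = -8
MIN prefers the lower value; M1=2, M2=-8. M2 is better since -8 < 2.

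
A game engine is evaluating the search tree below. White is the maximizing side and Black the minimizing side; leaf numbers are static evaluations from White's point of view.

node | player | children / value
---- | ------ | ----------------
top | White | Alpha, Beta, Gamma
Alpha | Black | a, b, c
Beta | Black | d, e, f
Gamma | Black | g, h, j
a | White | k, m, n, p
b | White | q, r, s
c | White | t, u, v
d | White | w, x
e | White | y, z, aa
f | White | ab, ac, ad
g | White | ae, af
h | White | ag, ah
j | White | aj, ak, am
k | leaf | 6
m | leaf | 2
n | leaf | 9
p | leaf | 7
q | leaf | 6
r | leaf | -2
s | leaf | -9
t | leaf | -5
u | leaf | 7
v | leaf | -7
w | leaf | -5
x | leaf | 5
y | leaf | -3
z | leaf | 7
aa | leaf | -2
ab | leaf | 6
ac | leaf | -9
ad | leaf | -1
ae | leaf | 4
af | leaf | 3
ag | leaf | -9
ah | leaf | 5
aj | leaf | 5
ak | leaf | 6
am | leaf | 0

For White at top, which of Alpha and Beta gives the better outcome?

a (White): max(6, 2, 9, 7) = 9
b (White): max(6, -2, -9) = 6
c (White): max(-5, 7, -7) = 7
Alpha (Black): min(9, 6, 7) = 6
d (White): max(-5, 5) = 5
e (White): max(-3, 7, -2) = 7
f (White): max(6, -9, -1) = 6
Beta (Black): min(5, 7, 6) = 5
White prefers the higher value; Alpha=6, Beta=5. Alpha is better since 6 > 5.

Alpha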